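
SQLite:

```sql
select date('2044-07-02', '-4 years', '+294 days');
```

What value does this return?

2041-04-22

Adding -4 years to 2044-07-02 gives 2040-07-02.
Applying '+294 days' to 2040-07-02: counting 294 days forward gives 2041-04-22.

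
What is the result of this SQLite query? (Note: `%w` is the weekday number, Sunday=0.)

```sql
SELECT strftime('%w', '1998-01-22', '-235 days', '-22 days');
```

First apply '-235 days', '-22 days': 1998-01-22 → 1997-05-10.
1997-05-10 is a Saturday; with Sunday=0 that is 6.

6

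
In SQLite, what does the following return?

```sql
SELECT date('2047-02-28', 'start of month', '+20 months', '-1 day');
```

`start of month` rewinds 2047-02-28 to 2047-02-01.
Adding +20 months to 2047-02-01 gives 2048-10-01.
Going back 1 day from 2048-10-01 reaches 2048-09-30 (last day of September, 30 days).

2048-09-30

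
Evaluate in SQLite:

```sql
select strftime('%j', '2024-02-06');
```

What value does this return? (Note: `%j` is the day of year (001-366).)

Day-of-year for 2024-02-06: days since 2024-01-01 inclusive = 37, zero-padded to 037.

037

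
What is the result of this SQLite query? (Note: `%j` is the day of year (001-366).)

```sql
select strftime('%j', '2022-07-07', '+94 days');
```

First apply '+94 days': 2022-07-07 → 2022-10-09.
Day-of-year for 2022-10-09: days since 2022-01-01 inclusive = 282, zero-padded to 282.

282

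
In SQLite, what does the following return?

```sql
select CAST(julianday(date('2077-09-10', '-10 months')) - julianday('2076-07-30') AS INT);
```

103

Adding -10 months to 2077-09-10 gives 2076-11-10.
1 day remains in July 2076 after the 30th (31 − 30).
August 2076: 31 days.
September 2076: 30 days.
October 2076: 31 days.
Then 10 days into November 2076.
Total: 1 + 31 + 30 + 31 + 10 = 103.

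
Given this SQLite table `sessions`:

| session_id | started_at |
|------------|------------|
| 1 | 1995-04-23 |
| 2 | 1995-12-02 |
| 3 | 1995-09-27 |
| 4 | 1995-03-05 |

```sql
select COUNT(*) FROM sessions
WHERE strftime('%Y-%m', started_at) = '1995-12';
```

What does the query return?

Rows with year-month 1995-12: 1995-12-02 → 1.

1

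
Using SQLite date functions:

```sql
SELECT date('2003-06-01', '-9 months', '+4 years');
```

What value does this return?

2006-09-01

Adding -9 months to 2003-06-01 gives 2002-09-01.
Adding +4 years to 2002-09-01 gives 2006-09-01.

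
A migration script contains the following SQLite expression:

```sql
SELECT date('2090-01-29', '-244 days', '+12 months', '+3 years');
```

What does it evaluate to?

2093-05-30

Applying '-244 days' to 2090-01-29: counting 244 days back gives 2089-05-30.
Adding +12 months to 2089-05-30 gives 2090-05-30.
Adding +3 years to 2090-05-30 gives 2093-05-30.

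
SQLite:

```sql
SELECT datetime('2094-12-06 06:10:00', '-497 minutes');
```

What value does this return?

497 minutes = 8h 17m; -497 minutes from 2094-12-06 06:10:00 is 2094-12-05 21:53:00 (crosses midnight).

2094-12-05 21:53:00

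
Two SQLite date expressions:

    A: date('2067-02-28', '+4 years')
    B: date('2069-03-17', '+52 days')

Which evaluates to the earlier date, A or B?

A = 2071-02-28.
B = 2069-05-08.
B is earlier.

B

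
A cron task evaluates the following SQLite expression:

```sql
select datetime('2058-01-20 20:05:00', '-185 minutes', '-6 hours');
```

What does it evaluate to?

185 minutes = 3h 5m; -185 minutes from 2058-01-20 20:05:00 is 2058-01-20 17:00:00.
-6 hours from 2058-01-20 17:00:00 is 2058-01-20 11:00:00.

2058-01-20 11:00:00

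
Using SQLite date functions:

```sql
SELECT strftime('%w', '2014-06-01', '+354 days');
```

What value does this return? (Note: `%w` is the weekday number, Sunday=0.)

4

First apply '+354 days': 2014-06-01 → 2015-05-21.
2015-05-21 is a Thursday; with Sunday=0 that is 4.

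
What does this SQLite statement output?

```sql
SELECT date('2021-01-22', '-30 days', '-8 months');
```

2020-04-23

Going back 22 days from 2021-01-22 reaches 2020-12-31 (last day of December, 31 days).
Going back 8 days within December lands on 2020-12-23.
Adding -8 months to 2020-12-23 gives 2020-04-23.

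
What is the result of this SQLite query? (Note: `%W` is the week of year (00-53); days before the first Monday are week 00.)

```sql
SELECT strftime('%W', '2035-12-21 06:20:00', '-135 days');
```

32

First apply '-135 days': 2035-12-21 06:20:00 → 2035-08-08 06:20:00.
2035-08-08 is a Wednesday. SQLite's %W counts Mondays since the year started; the result is 32.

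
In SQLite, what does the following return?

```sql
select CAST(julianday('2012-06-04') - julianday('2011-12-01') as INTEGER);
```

30 days remain in December 2011 after the 1st (31 − 1).
January 2012: 31 days.
February 2012: 29 days (leap year).
March 2012: 31 days.
April 2012: 30 days.
May 2012: 31 days.
Then 4 days into June 2012.
Total: 30 + 31 + 29 + 31 + 30 + 31 + 4 = 186.

186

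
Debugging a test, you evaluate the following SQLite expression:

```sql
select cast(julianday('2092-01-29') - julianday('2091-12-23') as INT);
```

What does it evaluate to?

8 days remain in December 2091 after the 23rd (31 − 23).
Then 29 days into January 2092.
Total: 8 + 29 = 37.

37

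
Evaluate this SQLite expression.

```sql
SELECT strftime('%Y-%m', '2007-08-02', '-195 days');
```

2007-01

First apply '-195 days': 2007-08-02 → 2007-01-19.
`%Y-%m` extracts the year-month: 2007-01.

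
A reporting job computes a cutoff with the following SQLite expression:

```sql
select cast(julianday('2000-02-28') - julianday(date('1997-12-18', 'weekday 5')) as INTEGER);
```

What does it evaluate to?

`weekday 5` advances to the next Friday; 1997-12-18 is a Thursday, so it moves forward to 1997-12-19.
12 days remain in December 1997 after the 19th (31 − 19).
Full months from January 1998 through January 2000 contribute their day counts.
Then 28 days into February 2000.
Total: 12 + 31 + 28 + 31 + 30 + 31 + 30 + 31 + 31 + 30 + 31 + 30 + 31 + 31 + 28 + 31 + 30 + 31 + 30 + 31 + 31 + 30 + 31 + 30 + 31 + 31 + 28 = 801.

801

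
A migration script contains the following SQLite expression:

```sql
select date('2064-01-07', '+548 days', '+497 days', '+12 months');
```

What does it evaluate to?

2067-11-17

Applying '+548 days' to 2064-01-07: counting 548 days forward gives 2065-07-08.
Applying '+497 days' to 2065-07-08: counting 497 days forward gives 2066-11-17.
Adding +12 months to 2066-11-17 gives 2067-11-17.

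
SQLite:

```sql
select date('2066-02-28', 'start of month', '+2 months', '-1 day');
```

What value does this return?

`start of month` rewinds 2066-02-28 to 2066-02-01.
Adding +2 months to 2066-02-01 gives 2066-04-01.
Going back 1 day from 2066-04-01 reaches 2066-03-31 (last day of March, 31 days).

2066-03-31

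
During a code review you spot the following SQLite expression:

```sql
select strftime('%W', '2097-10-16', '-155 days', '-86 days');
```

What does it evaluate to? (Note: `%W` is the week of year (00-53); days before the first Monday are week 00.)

First apply '-155 days', '-86 days': 2097-10-16 → 2097-02-17.
2097-02-17 is a Sunday. SQLite's %W counts Mondays since the year started; the result is 06.

06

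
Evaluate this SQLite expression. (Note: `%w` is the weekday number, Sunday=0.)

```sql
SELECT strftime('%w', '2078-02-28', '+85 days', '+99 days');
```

First apply '+85 days', '+99 days': 2078-02-28 → 2078-08-31.
2078-08-31 is a Wednesday; with Sunday=0 that is 3.

3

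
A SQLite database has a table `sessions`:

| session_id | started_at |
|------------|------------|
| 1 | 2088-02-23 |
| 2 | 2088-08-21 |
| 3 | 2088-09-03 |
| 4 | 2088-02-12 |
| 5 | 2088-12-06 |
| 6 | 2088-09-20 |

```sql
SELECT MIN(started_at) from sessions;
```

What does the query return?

2088-02-12

MIN over {2088-02-12, 2088-02-23, 2088-08-21, 2088-09-03, 2088-09-20, 2088-12-06}.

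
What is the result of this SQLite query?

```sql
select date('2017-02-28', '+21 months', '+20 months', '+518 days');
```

2021-12-28

Adding +21 months to 2017-02-28 gives 2018-11-28.
Adding +20 months to 2018-11-28 gives 2020-07-28.
Applying '+518 days' to 2020-07-28: counting 518 days forward gives 2021-12-28.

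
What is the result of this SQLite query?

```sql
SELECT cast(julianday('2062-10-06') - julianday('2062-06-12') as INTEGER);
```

116

18 days remain in June 2062 after the 12th (30 − 12).
July 2062: 31 days.
August 2062: 31 days.
September 2062: 30 days.
Then 6 days into October 2062.
Total: 18 + 31 + 31 + 30 + 6 = 116.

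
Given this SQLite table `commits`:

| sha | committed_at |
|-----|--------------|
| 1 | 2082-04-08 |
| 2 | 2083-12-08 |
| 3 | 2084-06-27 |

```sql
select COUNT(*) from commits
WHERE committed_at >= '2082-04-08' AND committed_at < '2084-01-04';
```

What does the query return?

Rows in [2082-04-08, 2084-01-04): 2082-04-08, 2083-12-08 → 2 rows.

2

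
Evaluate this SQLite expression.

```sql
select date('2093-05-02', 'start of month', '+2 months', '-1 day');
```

`start of month` rewinds 2093-05-02 to 2093-05-01.
Adding +2 months to 2093-05-01 gives 2093-07-01.
Going back 1 day from 2093-07-01 reaches 2093-06-30 (last day of June, 30 days).

2093-06-30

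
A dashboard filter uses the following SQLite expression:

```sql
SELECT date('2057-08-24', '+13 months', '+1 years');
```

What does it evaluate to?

2059-09-24

Adding +13 months to 2057-08-24 gives 2058-09-24.
Adding +1 year to 2058-09-24 gives 2059-09-24.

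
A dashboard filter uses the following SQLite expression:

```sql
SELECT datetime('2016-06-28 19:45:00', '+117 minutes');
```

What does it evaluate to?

2016-06-28 21:42:00

117 minutes = 1h 57m; +117 minutes from 2016-06-28 19:45:00 is 2016-06-28 21:42:00.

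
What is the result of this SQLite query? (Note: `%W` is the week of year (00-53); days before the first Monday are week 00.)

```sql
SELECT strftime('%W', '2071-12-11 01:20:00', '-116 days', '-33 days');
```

First apply '-116 days', '-33 days': 2071-12-11 01:20:00 → 2071-07-15 01:20:00.
2071-07-15 is a Wednesday. SQLite's %W counts Mondays since the year started; the result is 28.

28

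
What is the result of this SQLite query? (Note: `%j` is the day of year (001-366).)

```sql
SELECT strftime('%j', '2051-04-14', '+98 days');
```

First apply '+98 days': 2051-04-14 → 2051-07-21.
Day-of-year for 2051-07-21: days since 2051-01-01 inclusive = 202, zero-padded to 202.

202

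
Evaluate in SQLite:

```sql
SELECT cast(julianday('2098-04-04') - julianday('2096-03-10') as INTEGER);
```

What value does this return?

21 days remain in March 2096 after the 10th (31 − 10).
Full months from April 2096 through March 2098 contribute their day counts.
Then 4 days into April 2098.
Total: 21 + 30 + 31 + 30 + 31 + 31 + 30 + 31 + 30 + 31 + 31 + 28 + 31 + 30 + 31 + 30 + 31 + 31 + 30 + 31 + 30 + 31 + 31 + 28 + 31 + 4 = 755.

755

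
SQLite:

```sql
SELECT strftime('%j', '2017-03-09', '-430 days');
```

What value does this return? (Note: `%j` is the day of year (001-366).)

First apply '-430 days': 2017-03-09 → 2016-01-04.
Day-of-year for 2016-01-04: days since 2016-01-01 inclusive = 4, zero-padded to 004.

004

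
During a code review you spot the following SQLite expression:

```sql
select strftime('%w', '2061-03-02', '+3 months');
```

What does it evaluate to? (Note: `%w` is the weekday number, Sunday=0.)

4

First apply '+3 months': 2061-03-02 → 2061-06-02.
2061-06-02 is a Thursday; with Sunday=0 that is 4.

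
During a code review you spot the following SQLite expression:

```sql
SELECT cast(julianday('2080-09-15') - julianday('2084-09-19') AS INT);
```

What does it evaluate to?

15 days remain in September 2080 after the 15th (30 − 15).
Full months from October 2080 through August 2084 contribute their day counts.
Then 19 days into September 2084.
Total: 15 + 31 + 30 + 31 + 31 + 28 + 31 + 30 + 31 + 30 + 31 + 31 + 30 + 31 + 30 + 31 + 31 + 28 + 31 + 30 + 31 + 30 + 31 + 31 + 30 + 31 + 30 + 31 + 31 + 28 + 31 + 30 + 31 + 30 + 31 + 31 + 30 + 31 + 30 + 31 + 31 + 29 + 31 + 30 + 31 + 30 + 31 + 31 + 19 = 1465.
The subtraction is earlier − later, so the result is −1465 → -1465.

-1465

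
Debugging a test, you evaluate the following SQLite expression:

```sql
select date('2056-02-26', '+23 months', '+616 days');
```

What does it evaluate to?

Adding +23 months to 2056-02-26 gives 2058-01-26.
Applying '+616 days' to 2058-01-26: counting 616 days forward gives 2059-10-04.

2059-10-04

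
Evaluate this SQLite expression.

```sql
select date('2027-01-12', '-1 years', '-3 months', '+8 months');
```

2026-06-12

Adding -1 year to 2027-01-12 gives 2026-01-12.
Adding -3 months to 2026-01-12 gives 2025-10-12.
Adding +8 months to 2025-10-12 gives 2026-06-12.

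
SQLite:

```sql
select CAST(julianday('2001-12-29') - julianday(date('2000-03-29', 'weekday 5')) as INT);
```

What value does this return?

638

`weekday 5` advances to the next Friday; 2000-03-29 is a Wednesday, so it moves forward to 2000-03-31.
0 days remain in March 2000 after the 31st (31 − 31).
Full months from April 2000 through November 2001 contribute their day counts.
Then 29 days into December 2001.
Total: 0 + 30 + 31 + 30 + 31 + 31 + 30 + 31 + 30 + 31 + 31 + 28 + 31 + 30 + 31 + 30 + 31 + 31 + 30 + 31 + 30 + 29 = 638.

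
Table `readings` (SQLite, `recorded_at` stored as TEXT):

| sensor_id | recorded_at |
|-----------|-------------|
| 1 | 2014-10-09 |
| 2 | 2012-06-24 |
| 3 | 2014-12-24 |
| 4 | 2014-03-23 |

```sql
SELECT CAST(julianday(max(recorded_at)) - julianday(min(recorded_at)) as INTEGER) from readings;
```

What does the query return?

MIN = 2012-06-24, MAX = 2014-12-24.
6 days remain in June 2012 after the 24th (30 − 24).
Full months from July 2012 through November 2014 contribute their day counts.
Then 24 days into December 2014.
Total: 6 + 31 + 31 + 30 + 31 + 30 + 31 + 31 + 28 + 31 + 30 + 31 + 30 + 31 + 31 + 30 + 31 + 30 + 31 + 31 + 28 + 31 + 30 + 31 + 30 + 31 + 31 + 30 + 31 + 30 + 24 = 913.

913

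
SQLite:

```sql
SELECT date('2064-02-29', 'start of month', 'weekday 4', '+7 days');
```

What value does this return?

2064-02-14

`start of month` rewinds 2064-02-29 to 2064-02-01.
`weekday 4` advances to the next Thursday; 2064-02-01 is a Friday, so it moves forward to 2064-02-07.
Advancing 7 more days within February lands on 2064-02-14.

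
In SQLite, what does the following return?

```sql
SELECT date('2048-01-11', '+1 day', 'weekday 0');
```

2048-01-12

Advancing 1 more day within January lands on 2048-01-12.
`weekday 0` advances to the next Sunday; 2048-01-12 is already a Sunday, so it stays at 2048-01-12.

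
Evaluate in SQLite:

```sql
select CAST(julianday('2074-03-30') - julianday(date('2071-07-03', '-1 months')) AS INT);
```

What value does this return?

Adding -1 month to 2071-07-03 gives 2071-06-03.
27 days remain in June 2071 after the 3rd (30 − 3).
Full months from July 2071 through February 2074 contribute their day counts.
Then 30 days into March 2074.
Total: 27 + 31 + 31 + 30 + 31 + 30 + 31 + 31 + 29 + 31 + 30 + 31 + 30 + 31 + 31 + 30 + 31 + 30 + 31 + 31 + 28 + 31 + 30 + 31 + 30 + 31 + 31 + 30 + 31 + 30 + 31 + 31 + 28 + 30 = 1031.

1031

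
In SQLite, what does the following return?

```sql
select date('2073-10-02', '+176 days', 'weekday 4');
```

Applying '+176 days' to 2073-10-02: counting 176 days forward gives 2074-03-27.
`weekday 4` advances to the next Thursday; 2074-03-27 is a Tuesday, so it moves forward to 2074-03-29.

2074-03-29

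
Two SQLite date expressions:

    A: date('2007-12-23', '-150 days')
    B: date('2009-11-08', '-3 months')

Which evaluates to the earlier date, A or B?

A

A = 2007-07-26.
B = 2009-08-08.
A is earlier.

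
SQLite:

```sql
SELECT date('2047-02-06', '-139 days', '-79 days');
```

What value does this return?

2046-07-03

Applying '-139 days' to 2047-02-06: counting 139 days back gives 2046-09-20.
Applying '-79 days' to 2046-09-20: counting 79 days back gives 2046-07-03.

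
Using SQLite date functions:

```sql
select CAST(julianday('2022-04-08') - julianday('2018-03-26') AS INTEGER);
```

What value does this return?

5 days remain in March 2018 after the 26th (31 − 26).
Full months from April 2018 through March 2022 contribute their day counts.
Then 8 days into April 2022.
Total: 5 + 30 + 31 + 30 + 31 + 31 + 30 + 31 + 30 + 31 + 31 + 28 + 31 + 30 + 31 + 30 + 31 + 31 + 30 + 31 + 30 + 31 + 31 + 29 + 31 + 30 + 31 + 30 + 31 + 31 + 30 + 31 + 30 + 31 + 31 + 28 + 31 + 30 + 31 + 30 + 31 + 31 + 30 + 31 + 30 + 31 + 31 + 28 + 31 + 8 = 1474.

1474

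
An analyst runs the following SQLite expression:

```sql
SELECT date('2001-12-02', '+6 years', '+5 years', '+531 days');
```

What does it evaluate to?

2014-05-17

Adding +6 years to 2001-12-02 gives 2007-12-02.
Adding +5 years to 2007-12-02 gives 2012-12-02.
Applying '+531 days' to 2012-12-02: counting 531 days forward gives 2014-05-17.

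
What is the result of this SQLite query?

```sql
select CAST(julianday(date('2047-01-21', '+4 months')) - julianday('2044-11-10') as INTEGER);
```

922

Adding +4 months to 2047-01-21 gives 2047-05-21.
20 days remain in November 2044 after the 10th (30 − 10).
Full months from December 2044 through April 2047 contribute their day counts.
Then 21 days into May 2047.
Total: 20 + 31 + 31 + 28 + 31 + 30 + 31 + 30 + 31 + 31 + 30 + 31 + 30 + 31 + 31 + 28 + 31 + 30 + 31 + 30 + 31 + 31 + 30 + 31 + 30 + 31 + 31 + 28 + 31 + 30 + 21 = 922.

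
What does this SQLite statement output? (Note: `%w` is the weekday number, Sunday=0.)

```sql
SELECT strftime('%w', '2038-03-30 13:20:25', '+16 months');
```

6

First apply '+16 months': 2038-03-30 13:20:25 → 2039-07-30 13:20:25.
2039-07-30 is a Saturday; with Sunday=0 that is 6.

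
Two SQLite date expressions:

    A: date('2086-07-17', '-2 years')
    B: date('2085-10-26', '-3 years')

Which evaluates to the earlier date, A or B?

B

A = 2084-07-17.
B = 2082-10-26.
B is earlier.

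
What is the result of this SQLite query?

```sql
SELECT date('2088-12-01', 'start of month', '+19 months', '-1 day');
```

2090-06-30

`start of month` rewinds 2088-12-01 to 2088-12-01.
Adding +19 months to 2088-12-01 gives 2090-07-01.
Going back 1 day from 2090-07-01 reaches 2090-06-30 (last day of June, 30 days).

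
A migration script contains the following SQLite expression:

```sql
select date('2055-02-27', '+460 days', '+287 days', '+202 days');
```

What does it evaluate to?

2057-10-03

Applying '+460 days' to 2055-02-27: counting 460 days forward gives 2056-06-01.
Applying '+287 days' to 2056-06-01: counting 287 days forward gives 2057-03-15.
Applying '+202 days' to 2057-03-15: counting 202 days forward gives 2057-10-03.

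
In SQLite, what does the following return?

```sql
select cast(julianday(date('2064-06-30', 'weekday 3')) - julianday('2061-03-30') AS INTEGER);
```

`weekday 3` advances to the next Wednesday; 2064-06-30 is a Monday, so it moves forward to 2064-07-02.
1 day remains in March 2061 after the 30th (31 − 30).
Full months from April 2061 through June 2064 contribute their day counts.
Then 2 days into July 2064.
Total: 1 + 30 + 31 + 30 + 31 + 31 + 30 + 31 + 30 + 31 + 31 + 28 + 31 + 30 + 31 + 30 + 31 + 31 + 30 + 31 + 30 + 31 + 31 + 28 + 31 + 30 + 31 + 30 + 31 + 31 + 30 + 31 + 30 + 31 + 31 + 29 + 31 + 30 + 31 + 30 + 2 = 1190.

1190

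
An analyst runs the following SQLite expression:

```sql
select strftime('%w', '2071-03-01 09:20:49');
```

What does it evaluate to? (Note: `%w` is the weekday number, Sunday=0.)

2071-03-01 is a Sunday; with Sunday=0 that is 0.

0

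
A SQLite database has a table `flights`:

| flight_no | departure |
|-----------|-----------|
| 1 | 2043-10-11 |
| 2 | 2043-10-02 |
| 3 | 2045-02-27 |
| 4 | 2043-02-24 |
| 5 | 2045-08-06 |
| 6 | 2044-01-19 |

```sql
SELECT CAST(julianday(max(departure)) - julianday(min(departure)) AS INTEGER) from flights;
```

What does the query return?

894

MIN = 2043-02-24, MAX = 2045-08-06.
4 days remain in February 2043 after the 24th (28 − 24).
Full months from March 2043 through July 2045 contribute their day counts.
Then 6 days into August 2045.
Total: 4 + 31 + 30 + 31 + 30 + 31 + 31 + 30 + 31 + 30 + 31 + 31 + 29 + 31 + 30 + 31 + 30 + 31 + 31 + 30 + 31 + 30 + 31 + 31 + 28 + 31 + 30 + 31 + 30 + 31 + 6 = 894.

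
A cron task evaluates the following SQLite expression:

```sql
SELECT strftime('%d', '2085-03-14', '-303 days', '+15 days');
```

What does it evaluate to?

First apply '-303 days', '+15 days': 2085-03-14 → 2084-05-30.
`%d` extracts the 2-digit day of month: 30.

30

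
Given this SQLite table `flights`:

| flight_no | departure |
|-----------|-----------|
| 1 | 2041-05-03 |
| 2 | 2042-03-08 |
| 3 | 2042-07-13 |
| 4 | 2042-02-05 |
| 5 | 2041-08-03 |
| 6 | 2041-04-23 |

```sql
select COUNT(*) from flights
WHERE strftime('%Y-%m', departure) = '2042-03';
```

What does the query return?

1

Rows with year-month 2042-03: 2042-03-08 → 1.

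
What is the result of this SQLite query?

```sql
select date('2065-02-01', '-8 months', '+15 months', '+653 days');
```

2067-06-16

Adding -8 months to 2065-02-01 gives 2064-06-01.
Adding +15 months to 2064-06-01 gives 2065-09-01.
Applying '+653 days' to 2065-09-01: counting 653 days forward gives 2067-06-16.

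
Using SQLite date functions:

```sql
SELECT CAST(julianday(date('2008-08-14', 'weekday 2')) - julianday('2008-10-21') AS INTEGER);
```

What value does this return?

-63

`weekday 2` advances to the next Tuesday; 2008-08-14 is a Thursday, so it moves forward to 2008-08-19.
12 days remain in August 2008 after the 19th (31 − 19).
September 2008: 30 days.
Then 21 days into October 2008.
Total: 12 + 30 + 21 = 63.
The subtraction is earlier − later, so the result is −63 → -63.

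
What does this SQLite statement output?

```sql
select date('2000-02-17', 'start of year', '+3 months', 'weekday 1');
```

2000-04-03

`start of year` rewinds 2000-02-17 to 2000-01-01.
Adding +3 months to 2000-01-01 gives 2000-04-01.
`weekday 1` advances to the next Monday; 2000-04-01 is a Saturday, so it moves forward to 2000-04-03.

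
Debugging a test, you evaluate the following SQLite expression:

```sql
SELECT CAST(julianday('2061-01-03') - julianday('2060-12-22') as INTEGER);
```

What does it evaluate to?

12

9 days remain in December 2060 after the 22nd (31 − 22).
Then 3 days into January 2061.
Total: 9 + 3 = 12.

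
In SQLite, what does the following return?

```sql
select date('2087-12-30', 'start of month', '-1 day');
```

2087-11-30

`start of month` rewinds 2087-12-30 to 2087-12-01.
Going back 1 day from 2087-12-01 reaches 2087-11-30 (last day of November, 30 days).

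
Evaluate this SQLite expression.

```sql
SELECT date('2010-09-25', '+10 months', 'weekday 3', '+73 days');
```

2011-10-08

Adding +10 months to 2010-09-25 gives 2011-07-25.
`weekday 3` advances to the next Wednesday; 2011-07-25 is a Monday, so it moves forward to 2011-07-27.
Applying '+73 days' to 2011-07-27: counting 73 days forward gives 2011-10-08.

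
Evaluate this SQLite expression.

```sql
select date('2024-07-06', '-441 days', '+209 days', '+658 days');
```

Applying '-441 days' to 2024-07-06: counting 441 days back gives 2023-04-22.
Applying '+209 days' to 2023-04-22: counting 209 days forward gives 2023-11-17.
Applying '+658 days' to 2023-11-17: counting 658 days forward gives 2025-09-05.

2025-09-05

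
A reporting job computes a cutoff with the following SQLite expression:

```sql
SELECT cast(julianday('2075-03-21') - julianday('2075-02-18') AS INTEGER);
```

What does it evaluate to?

10 days remain in February 2075 after the 18th (28 − 18).
Then 21 days into March 2075.
Total: 10 + 21 = 31.

31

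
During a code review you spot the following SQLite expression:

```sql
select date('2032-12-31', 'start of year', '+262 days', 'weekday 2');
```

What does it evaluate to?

`start of year` rewinds 2032-12-31 to 2032-01-01.
Applying '+262 days' to 2032-01-01: counting 262 days forward gives 2032-09-19.
`weekday 2` advances to the next Tuesday; 2032-09-19 is a Sunday, so it moves forward to 2032-09-21.

2032-09-21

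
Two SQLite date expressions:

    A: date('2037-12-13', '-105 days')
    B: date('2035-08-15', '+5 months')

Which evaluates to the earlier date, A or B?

B

A = 2037-08-30.
B = 2036-01-15.
B is earlier.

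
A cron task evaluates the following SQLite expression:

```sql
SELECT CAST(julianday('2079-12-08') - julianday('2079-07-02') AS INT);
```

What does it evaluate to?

159

29 days remain in July 2079 after the 2nd (31 − 2).
August 2079: 31 days.
September 2079: 30 days.
October 2079: 31 days.
November 2079: 30 days.
Then 8 days into December 2079.
Total: 29 + 31 + 30 + 31 + 30 + 8 = 159.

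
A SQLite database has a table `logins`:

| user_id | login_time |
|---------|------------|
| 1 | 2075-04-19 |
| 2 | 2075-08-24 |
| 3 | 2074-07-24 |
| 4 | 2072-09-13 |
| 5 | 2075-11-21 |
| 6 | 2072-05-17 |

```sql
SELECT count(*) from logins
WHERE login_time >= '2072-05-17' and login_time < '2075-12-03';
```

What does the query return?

6

Rows in [2072-05-17, 2075-12-03): 2075-04-19, 2075-08-24, 2074-07-24, 2072-09-13, 2075-11-21, 2072-05-17 → 6 rows.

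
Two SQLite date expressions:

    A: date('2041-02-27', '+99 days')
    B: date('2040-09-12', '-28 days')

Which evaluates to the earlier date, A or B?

A = 2041-06-06.
B = 2040-08-15.
B is earlier.

B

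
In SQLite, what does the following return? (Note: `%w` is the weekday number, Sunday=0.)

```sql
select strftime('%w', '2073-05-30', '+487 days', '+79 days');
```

First apply '+487 days', '+79 days': 2073-05-30 → 2074-12-17.
2074-12-17 is a Monday; with Sunday=0 that is 1.

1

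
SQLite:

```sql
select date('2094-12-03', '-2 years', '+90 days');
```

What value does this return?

2093-03-03

Adding -2 years to 2094-12-03 gives 2092-12-03.
Applying '+90 days' to 2092-12-03: counting 90 days forward gives 2093-03-03.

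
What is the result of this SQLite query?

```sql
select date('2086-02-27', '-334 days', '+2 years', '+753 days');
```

Applying '-334 days' to 2086-02-27: counting 334 days back gives 2085-03-30.
Adding +2 years to 2085-03-30 gives 2087-03-30.
Applying '+753 days' to 2087-03-30: counting 753 days forward gives 2089-04-21.

2089-04-21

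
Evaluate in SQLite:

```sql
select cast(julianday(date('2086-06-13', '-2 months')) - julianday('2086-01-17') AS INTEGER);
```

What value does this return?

Adding -2 months to 2086-06-13 gives 2086-04-13.
14 days remain in January 2086 after the 17th (31 − 17).
February 2086: 28 days.
March 2086: 31 days.
Then 13 days into April 2086.
Total: 14 + 28 + 31 + 13 = 86.

86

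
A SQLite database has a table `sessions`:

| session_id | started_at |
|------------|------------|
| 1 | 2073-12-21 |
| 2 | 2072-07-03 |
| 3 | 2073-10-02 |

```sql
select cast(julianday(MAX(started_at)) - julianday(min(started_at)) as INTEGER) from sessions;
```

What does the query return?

MIN = 2072-07-03, MAX = 2073-12-21.
28 days remain in July 2072 after the 3rd (31 − 3).
Full months from August 2072 through November 2073 contribute their day counts.
Then 21 days into December 2073.
Total: 28 + 31 + 30 + 31 + 30 + 31 + 31 + 28 + 31 + 30 + 31 + 30 + 31 + 31 + 30 + 31 + 30 + 21 = 536.

536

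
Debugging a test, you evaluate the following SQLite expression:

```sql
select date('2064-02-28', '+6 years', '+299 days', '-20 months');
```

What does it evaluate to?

2069-04-24

Adding +6 years to 2064-02-28 gives 2070-02-28.
Applying '+299 days' to 2070-02-28: counting 299 days forward gives 2070-12-24.
Adding -20 months to 2070-12-24 gives 2069-04-24.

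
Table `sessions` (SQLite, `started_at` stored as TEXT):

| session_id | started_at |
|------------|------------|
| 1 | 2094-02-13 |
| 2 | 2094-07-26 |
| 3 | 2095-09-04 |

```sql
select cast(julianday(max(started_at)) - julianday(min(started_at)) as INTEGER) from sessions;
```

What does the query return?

568

MIN = 2094-02-13, MAX = 2095-09-04.
15 days remain in February 2094 after the 13th (28 − 13).
Full months from March 2094 through August 2095 contribute their day counts.
Then 4 days into September 2095.
Total: 15 + 31 + 30 + 31 + 30 + 31 + 31 + 30 + 31 + 30 + 31 + 31 + 28 + 31 + 30 + 31 + 30 + 31 + 31 + 4 = 568.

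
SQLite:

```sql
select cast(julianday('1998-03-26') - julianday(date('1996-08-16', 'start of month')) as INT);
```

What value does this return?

602

`start of month` rewinds 1996-08-16 to 1996-08-01.
30 days remain in August 1996 after the 1st (31 − 1).
Full months from September 1996 through February 1998 contribute their day counts.
Then 26 days into March 1998.
Total: 30 + 30 + 31 + 30 + 31 + 31 + 28 + 31 + 30 + 31 + 30 + 31 + 31 + 30 + 31 + 30 + 31 + 31 + 28 + 26 = 602.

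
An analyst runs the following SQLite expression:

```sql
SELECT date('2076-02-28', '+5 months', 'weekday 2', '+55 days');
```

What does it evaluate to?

2076-09-21

Adding +5 months to 2076-02-28 gives 2076-07-28.
`weekday 2` advances to the next Tuesday; 2076-07-28 is already a Tuesday, so it stays at 2076-07-28.
Applying '+55 days' to 2076-07-28: counting 55 days forward gives 2076-09-21.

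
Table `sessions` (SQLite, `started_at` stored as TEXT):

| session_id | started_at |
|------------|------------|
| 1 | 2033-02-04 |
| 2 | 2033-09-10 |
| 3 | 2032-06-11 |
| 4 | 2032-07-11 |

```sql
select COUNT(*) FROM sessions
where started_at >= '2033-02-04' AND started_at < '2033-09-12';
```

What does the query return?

2

Rows in [2033-02-04, 2033-09-12): 2033-02-04, 2033-09-10 → 2 rows.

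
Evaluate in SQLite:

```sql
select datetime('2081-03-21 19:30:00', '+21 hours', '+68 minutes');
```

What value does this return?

2081-03-22 17:38:00

+21 hours from 2081-03-21 19:30:00 is 2081-03-22 16:30:00 (crosses midnight).
68 minutes = 1h 8m; +68 minutes from 2081-03-22 16:30:00 is 2081-03-22 17:38:00.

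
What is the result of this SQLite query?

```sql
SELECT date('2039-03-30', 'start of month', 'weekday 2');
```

`start of month` rewinds 2039-03-30 to 2039-03-01.
`weekday 2` advances to the next Tuesday; 2039-03-01 is already a Tuesday, so it stays at 2039-03-01.

2039-03-01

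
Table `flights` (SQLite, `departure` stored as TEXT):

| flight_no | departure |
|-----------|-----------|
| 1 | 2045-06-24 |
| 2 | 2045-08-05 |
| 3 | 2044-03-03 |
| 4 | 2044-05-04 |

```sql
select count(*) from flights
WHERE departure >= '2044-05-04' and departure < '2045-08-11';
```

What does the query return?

Rows in [2044-05-04, 2045-08-11): 2045-06-24, 2045-08-05, 2044-05-04 → 3 rows.

3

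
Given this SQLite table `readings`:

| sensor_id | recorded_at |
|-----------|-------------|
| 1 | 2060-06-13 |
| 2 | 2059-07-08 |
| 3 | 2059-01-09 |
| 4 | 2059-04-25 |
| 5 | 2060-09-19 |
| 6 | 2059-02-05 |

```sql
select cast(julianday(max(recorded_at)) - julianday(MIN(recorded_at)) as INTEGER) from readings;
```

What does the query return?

619

MIN = 2059-01-09, MAX = 2060-09-19.
22 days remain in January 2059 after the 9th (31 − 9).
Full months from February 2059 through August 2060 contribute their day counts.
Then 19 days into September 2060.
Total: 22 + 28 + 31 + 30 + 31 + 30 + 31 + 31 + 30 + 31 + 30 + 31 + 31 + 29 + 31 + 30 + 31 + 30 + 31 + 31 + 19 = 619.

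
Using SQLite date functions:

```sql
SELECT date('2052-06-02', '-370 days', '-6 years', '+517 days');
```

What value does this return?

Applying '-370 days' to 2052-06-02: counting 370 days back gives 2051-05-29.
Adding -6 years to 2051-05-29 gives 2045-05-29.
Applying '+517 days' to 2045-05-29: counting 517 days forward gives 2046-10-28.

2046-10-28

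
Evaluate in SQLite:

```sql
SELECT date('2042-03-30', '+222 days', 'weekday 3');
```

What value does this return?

Applying '+222 days' to 2042-03-30: counting 222 days forward gives 2042-11-07.
`weekday 3` advances to the next Wednesday; 2042-11-07 is a Friday, so it moves forward to 2042-11-12.

2042-11-12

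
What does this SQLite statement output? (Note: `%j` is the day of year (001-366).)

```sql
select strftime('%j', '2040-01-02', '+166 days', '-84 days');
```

First apply '+166 days', '-84 days': 2040-01-02 → 2040-03-24.
Day-of-year for 2040-03-24: days since 2040-01-01 inclusive = 84, zero-padded to 084.

084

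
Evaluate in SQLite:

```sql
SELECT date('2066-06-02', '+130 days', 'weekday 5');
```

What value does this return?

2066-10-15

Applying '+130 days' to 2066-06-02: counting 130 days forward gives 2066-10-10.
`weekday 5` advances to the next Friday; 2066-10-10 is a Sunday, so it moves forward to 2066-10-15.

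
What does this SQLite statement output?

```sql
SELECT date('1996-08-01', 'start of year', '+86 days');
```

1996-03-27

`start of year` rewinds 1996-08-01 to 1996-01-01.
Applying '+86 days' to 1996-01-01: counting 86 days forward gives 1996-03-27.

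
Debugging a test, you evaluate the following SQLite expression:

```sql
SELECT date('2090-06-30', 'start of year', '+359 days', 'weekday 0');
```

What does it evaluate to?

2090-12-31

`start of year` rewinds 2090-06-30 to 2090-01-01.
Applying '+359 days' to 2090-01-01: counting 359 days forward gives 2090-12-26.
`weekday 0` advances to the next Sunday; 2090-12-26 is a Tuesday, so it moves forward to 2090-12-31.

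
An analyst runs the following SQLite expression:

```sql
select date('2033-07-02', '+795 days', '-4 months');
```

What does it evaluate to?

2035-05-05

Applying '+795 days' to 2033-07-02: counting 795 days forward gives 2035-09-05.
Adding -4 months to 2035-09-05 gives 2035-05-05.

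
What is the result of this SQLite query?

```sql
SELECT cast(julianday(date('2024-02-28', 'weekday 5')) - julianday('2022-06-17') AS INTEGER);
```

`weekday 5` advances to the next Friday; 2024-02-28 is a Wednesday, so it moves forward to 2024-03-01.
13 days remain in June 2022 after the 17th (30 − 17).
Full months from July 2022 through February 2024 contribute their day counts.
Then 1 day into March 2024.
Total: 13 + 31 + 31 + 30 + 31 + 30 + 31 + 31 + 28 + 31 + 30 + 31 + 30 + 31 + 31 + 30 + 31 + 30 + 31 + 31 + 29 + 1 = 623.

623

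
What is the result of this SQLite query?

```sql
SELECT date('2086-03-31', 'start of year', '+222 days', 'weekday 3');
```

2086-08-14

`start of year` rewinds 2086-03-31 to 2086-01-01.
Applying '+222 days' to 2086-01-01: counting 222 days forward gives 2086-08-11.
`weekday 3` advances to the next Wednesday; 2086-08-11 is a Sunday, so it moves forward to 2086-08-14.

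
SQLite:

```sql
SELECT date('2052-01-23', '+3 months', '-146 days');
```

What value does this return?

Adding +3 months to 2052-01-23 gives 2052-04-23.
Applying '-146 days' to 2052-04-23: counting 146 days back gives 2051-11-29.

2051-11-29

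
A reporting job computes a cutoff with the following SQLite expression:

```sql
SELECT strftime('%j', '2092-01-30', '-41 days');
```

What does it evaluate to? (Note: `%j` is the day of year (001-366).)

354

First apply '-41 days': 2092-01-30 → 2091-12-20.
Day-of-year for 2091-12-20: days since 2091-01-01 inclusive = 354, zero-padded to 354.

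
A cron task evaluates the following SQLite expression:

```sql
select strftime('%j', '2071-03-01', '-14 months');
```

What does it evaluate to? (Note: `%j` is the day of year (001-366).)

001

First apply '-14 months': 2071-03-01 → 2070-01-01.
Day-of-year for 2070-01-01: days since 2070-01-01 inclusive = 1, zero-padded to 001.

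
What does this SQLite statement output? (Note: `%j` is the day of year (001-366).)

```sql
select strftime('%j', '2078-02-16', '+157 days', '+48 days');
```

First apply '+157 days', '+48 days': 2078-02-16 → 2078-09-09.
Day-of-year for 2078-09-09: days since 2078-01-01 inclusive = 252, zero-padded to 252.

252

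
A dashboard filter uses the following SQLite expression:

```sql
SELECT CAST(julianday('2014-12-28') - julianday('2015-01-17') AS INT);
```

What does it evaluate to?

3 days remain in December 2014 after the 28th (31 − 28).
Then 17 days into January 2015.
Total: 3 + 17 = 20.
The subtraction is earlier − later, so the result is −20 → -20.

-20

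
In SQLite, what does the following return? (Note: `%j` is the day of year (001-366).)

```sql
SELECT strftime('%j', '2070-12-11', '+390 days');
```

005

First apply '+390 days': 2070-12-11 → 2072-01-05.
Day-of-year for 2072-01-05: days since 2072-01-01 inclusive = 5, zero-padded to 005.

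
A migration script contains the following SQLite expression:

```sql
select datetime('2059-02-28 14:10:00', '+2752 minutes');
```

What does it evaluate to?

2059-03-02 12:02:00

2752 minutes = 45h 52m; +2752 minutes from 2059-02-28 14:10:00 is 2059-03-02 12:02:00 (crosses midnight).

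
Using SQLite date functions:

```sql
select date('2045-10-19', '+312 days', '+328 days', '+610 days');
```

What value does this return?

2049-03-22

Applying '+312 days' to 2045-10-19: counting 312 days forward gives 2046-08-27.
Applying '+328 days' to 2046-08-27: counting 328 days forward gives 2047-07-21.
Applying '+610 days' to 2047-07-21: counting 610 days forward gives 2049-03-22.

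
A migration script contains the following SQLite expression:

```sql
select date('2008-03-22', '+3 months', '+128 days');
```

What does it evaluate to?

2008-10-28

Adding +3 months to 2008-03-22 gives 2008-06-22.
Applying '+128 days' to 2008-06-22: counting 128 days forward gives 2008-10-28.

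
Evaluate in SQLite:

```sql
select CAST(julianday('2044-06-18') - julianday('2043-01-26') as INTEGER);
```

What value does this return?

5 days remain in January 2043 after the 26th (31 − 26).
Full months from February 2043 through May 2044 contribute their day counts.
Then 18 days into June 2044.
Total: 5 + 28 + 31 + 30 + 31 + 30 + 31 + 31 + 30 + 31 + 30 + 31 + 31 + 29 + 31 + 30 + 31 + 18 = 509.

509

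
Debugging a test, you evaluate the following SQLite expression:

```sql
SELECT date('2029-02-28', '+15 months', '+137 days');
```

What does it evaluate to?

2030-10-12

Adding +15 months to 2029-02-28 gives 2030-05-28.
Applying '+137 days' to 2030-05-28: counting 137 days forward gives 2030-10-12.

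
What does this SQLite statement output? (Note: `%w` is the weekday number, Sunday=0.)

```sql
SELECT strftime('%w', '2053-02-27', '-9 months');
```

1

First apply '-9 months': 2053-02-27 → 2052-05-27.
2052-05-27 is a Monday; with Sunday=0 that is 1.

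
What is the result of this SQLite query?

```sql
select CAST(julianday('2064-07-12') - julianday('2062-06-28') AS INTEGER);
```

745

2 days remain in June 2062 after the 28th (30 − 28).
Full months from July 2062 through June 2064 contribute their day counts.
Then 12 days into July 2064.
Total: 2 + 31 + 31 + 30 + 31 + 30 + 31 + 31 + 28 + 31 + 30 + 31 + 30 + 31 + 31 + 30 + 31 + 30 + 31 + 31 + 29 + 31 + 30 + 31 + 30 + 12 = 745.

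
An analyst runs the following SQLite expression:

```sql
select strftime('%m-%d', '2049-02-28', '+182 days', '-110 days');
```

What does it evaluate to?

05-11

First apply '+182 days', '-110 days': 2049-02-28 → 2049-05-11.
`%m-%d` extracts the month-day: 05-11.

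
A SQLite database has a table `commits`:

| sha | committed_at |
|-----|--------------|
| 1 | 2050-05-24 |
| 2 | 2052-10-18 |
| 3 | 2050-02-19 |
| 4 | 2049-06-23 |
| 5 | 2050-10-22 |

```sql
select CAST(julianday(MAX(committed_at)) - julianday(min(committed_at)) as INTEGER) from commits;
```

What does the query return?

MIN = 2049-06-23, MAX = 2052-10-18.
7 days remain in June 2049 after the 23rd (30 − 23).
Full months from July 2049 through September 2052 contribute their day counts.
Then 18 days into October 2052.
Total: 7 + 31 + 31 + 30 + 31 + 30 + 31 + 31 + 28 + 31 + 30 + 31 + 30 + 31 + 31 + 30 + 31 + 30 + 31 + 31 + 28 + 31 + 30 + 31 + 30 + 31 + 31 + 30 + 31 + 30 + 31 + 31 + 29 + 31 + 30 + 31 + 30 + 31 + 31 + 30 + 18 = 1213.

1213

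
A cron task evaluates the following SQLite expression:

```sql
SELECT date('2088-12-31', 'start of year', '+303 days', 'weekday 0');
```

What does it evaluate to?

2088-10-31

`start of year` rewinds 2088-12-31 to 2088-01-01.
Applying '+303 days' to 2088-01-01: counting 303 days forward gives 2088-10-30.
`weekday 0` advances to the next Sunday; 2088-10-30 is a Saturday, so it moves forward to 2088-10-31.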